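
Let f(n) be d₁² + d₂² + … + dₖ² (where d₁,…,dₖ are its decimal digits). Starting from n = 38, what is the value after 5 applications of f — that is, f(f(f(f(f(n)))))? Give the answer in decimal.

42

38 → 3² + 8² = 73
73 → 7² + 3² = 58
58 → 5² + 8² = 89
89 → 8² + 9² = 145
145 → 1² + 4² + 5² = 42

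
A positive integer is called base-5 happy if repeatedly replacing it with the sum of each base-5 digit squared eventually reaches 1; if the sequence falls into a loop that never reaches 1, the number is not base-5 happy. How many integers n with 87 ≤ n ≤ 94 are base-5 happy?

87: 87 → 17 → 13 → 13  — not base-5 happy
88: 88 → 22 → 20 → 16 → 10 → 4 → 16  — not base-5 happy
89: 89 → 29 → 17 → 13 → 13  — not base-5 happy
90: 90 → 18 → 18  — not base-5 happy
91: 91 → 19 → 25 → 1  — base-5 happy
92: 92 → 22 → 20 → 16 → 10 → 4 → 16  — not base-5 happy
93: 93 → 27 → 5 → 1  — base-5 happy
94: 94 → 34 → 18 → 18  — not base-5 happy
base-5 happy: 91, 93

2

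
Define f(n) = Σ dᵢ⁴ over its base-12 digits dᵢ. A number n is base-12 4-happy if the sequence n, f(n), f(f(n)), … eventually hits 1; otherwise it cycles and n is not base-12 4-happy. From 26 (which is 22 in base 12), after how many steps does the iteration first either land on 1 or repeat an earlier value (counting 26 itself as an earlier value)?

26 = (2,2)_12 → 32
32 = (2,8)_12 → 4112
4112 = (2,4,6,8)_12 → 5664
5664 = (3,3,4,0)_12 → 418
418 = (2,10,10)_12 → 20016
20016 = (11,7,0,0)_12 → 17042
17042 = (9,10,4,2)_12 → 16833
16833 = (9,8,10,9)_12 → 27218
27218 = (1,3,9,0,2)_12 → 6659
6659 = (3,10,2,11)_12 → 24738
24738 = (1,2,3,9,6)_12 → 7955
7955 = (4,7,2,11)_12 → 17314
17314 = (10,0,2,10)_12 → 20016  — 20016 repeats.
That took 13 steps.

13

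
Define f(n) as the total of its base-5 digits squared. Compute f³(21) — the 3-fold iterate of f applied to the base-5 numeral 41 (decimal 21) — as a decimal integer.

21 = (4,1)_5 → 4² + 1² = 16 + 1 = 17
17 = (3,2)_5 → 3² + 2² = 9 + 4 = 13
13 = (2,3)_5 → 2² + 3² = 4 + 9 = 13

13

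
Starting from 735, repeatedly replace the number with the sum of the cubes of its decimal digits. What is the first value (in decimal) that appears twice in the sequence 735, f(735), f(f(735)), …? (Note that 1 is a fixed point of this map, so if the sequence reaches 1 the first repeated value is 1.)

153

735 → 7³ + 3³ + 5³ = 343 + 27 + 125 = 495
495 → 4³ + 9³ + 5³ = 64 + 729 + 125 = 918
918 → 9³ + 1³ + 8³ = 729 + 1 + 512 = 1242
1242 → 1³ + 2³ + 4³ + 2³ = 1 + 8 + 64 + 8 = 81
81 → 8³ + 1³ = 512 + 1 = 513
513 → 5³ + 1³ + 3³ = 125 + 1 + 27 = 153
153 → 1³ + 5³ + 3³ = 1 + 125 + 27 = 153  — 153 already appeared earlier.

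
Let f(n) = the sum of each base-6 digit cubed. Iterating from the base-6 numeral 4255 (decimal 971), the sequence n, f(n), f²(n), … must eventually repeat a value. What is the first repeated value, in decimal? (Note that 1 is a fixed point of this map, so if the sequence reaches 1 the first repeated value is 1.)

73

971 = (4,2,5,5)_6 → 4³ + 2³ + 5³ + 5³ = 64 + 8 + 125 + 125 = 322
322 = (1,2,5,4)_6 → 1³ + 2³ + 5³ + 4³ = 1 + 8 + 125 + 64 = 198
198 = (5,3,0)_6 → 5³ + 3³ + 0³ = 125 + 27 + 0 = 152
152 = (4,1,2)_6 → 4³ + 1³ + 2³ = 64 + 1 + 8 = 73
73 = (2,0,1)_6 → 2³ + 0³ + 1³ = 8 + 0 + 1 = 9
9 = (1,3)_6 → 1³ + 3³ = 1 + 27 = 28
28 = (4,4)_6 → 4³ + 4³ = 64 + 64 = 128
128 = (3,3,2)_6 → 3³ + 3³ + 2³ = 27 + 27 + 8 = 62
62 = (1,4,2)_6 → 1³ + 4³ + 2³ = 1 + 64 + 8 = 73  — 73 already appeared earlier.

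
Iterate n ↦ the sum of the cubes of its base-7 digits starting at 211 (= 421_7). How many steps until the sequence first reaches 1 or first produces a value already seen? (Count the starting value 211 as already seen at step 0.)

5

211 = (4,2,1)_7 → 4³ + 2³ + 1³ = 64 + 8 + 1 = 73
73 = (1,3,3)_7 → 1³ + 3³ + 3³ = 1 + 27 + 27 = 55
55 = (1,0,6)_7 → 1³ + 0³ + 6³ = 1 + 0 + 216 = 217
217 = (4,3,0)_7 → 4³ + 3³ + 0³ = 64 + 27 + 0 = 91
91 = (1,6,0)_7 → 1³ + 6³ + 0³ = 1 + 216 + 0 = 217  — 217 repeats.
That took 5 steps.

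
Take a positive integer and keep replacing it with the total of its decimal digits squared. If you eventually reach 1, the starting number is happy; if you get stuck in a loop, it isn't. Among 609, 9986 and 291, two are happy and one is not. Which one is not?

609: 609 → 117 → 51 → 26 → 40 → 16 → 37 → 58 → 89 → 145 → 42 → 20 → 4 → 16  — repeats 16 (not happy)
9986: 9986 → 262 → 44 → 32 → 13 → 10 → 1  — reaches 1 (happy)
291: 291 → 86 → 100 → 1  — reaches 1 (happy)

609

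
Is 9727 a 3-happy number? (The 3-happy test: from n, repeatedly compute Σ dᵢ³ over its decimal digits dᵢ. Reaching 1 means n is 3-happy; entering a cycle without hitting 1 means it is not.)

3-happy

9727 → 9³ + 7³ + 2³ + 7³ = 1423
1423 → 1³ + 4³ + 2³ + 3³ = 100
100 → 1³ + 0³ + 0³ = 1  — reached 1.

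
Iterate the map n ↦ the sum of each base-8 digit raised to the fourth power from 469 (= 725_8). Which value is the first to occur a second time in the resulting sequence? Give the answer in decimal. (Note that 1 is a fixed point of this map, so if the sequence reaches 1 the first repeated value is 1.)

469 = (7,2,5)_8 → 7⁴ + 2⁴ + 5⁴ = 3042
3042 = (5,7,4,2)_8 → 5⁴ + 7⁴ + 4⁴ + 2⁴ = 3298
3298 = (6,3,4,2)_8 → 6⁴ + 3⁴ + 4⁴ + 2⁴ = 1649
1649 = (3,1,6,1)_8 → 3⁴ + 1⁴ + 6⁴ + 1⁴ = 1379
1379 = (2,5,4,3)_8 → 2⁴ + 5⁴ + 4⁴ + 3⁴ = 978
978 = (1,7,2,2)_8 → 1⁴ + 7⁴ + 2⁴ + 2⁴ = 2434
2434 = (4,6,0,2)_8 → 4⁴ + 6⁴ + 0⁴ + 2⁴ = 1568
1568 = (3,0,4,0)_8 → 3⁴ + 0⁴ + 4⁴ + 0⁴ = 337
337 = (5,2,1)_8 → 5⁴ + 2⁴ + 1⁴ = 642
642 = (1,2,0,2)_8 → 1⁴ + 2⁴ + 0⁴ + 2⁴ = 33
33 = (4,1)_8 → 4⁴ + 1⁴ = 257
257 = (4,0,1)_8 → 4⁴ + 0⁴ + 1⁴ = 257  — 257 already appeared earlier.

257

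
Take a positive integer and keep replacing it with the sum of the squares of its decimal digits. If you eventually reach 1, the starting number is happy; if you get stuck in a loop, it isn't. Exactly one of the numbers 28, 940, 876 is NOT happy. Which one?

876

28: 28 → 68 → 100 → 1  — reaches 1 (happy)
940: 940 → 97 → 130 → 10 → 1  — reaches 1 (happy)
876: 876 → 149 → 98 → 145 → 42 → 20 → 4 → 16 → 37 → 58 → 89 → 145  — repeats 145 (not happy)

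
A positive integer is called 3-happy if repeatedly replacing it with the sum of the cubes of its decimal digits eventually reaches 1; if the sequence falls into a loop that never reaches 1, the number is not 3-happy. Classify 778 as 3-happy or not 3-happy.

778 → 1198
1198 → 1243
1243 → 100
100 → 1  — reached 1.

3-happy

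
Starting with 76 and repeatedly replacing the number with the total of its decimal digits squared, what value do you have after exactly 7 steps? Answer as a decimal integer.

16

76 → 7² + 6² = 85
85 → 8² + 5² = 89
89 → 8² + 9² = 145
145 → 1² + 4² + 5² = 42
42 → 4² + 2² = 20
20 → 2² + 0² = 4
4 → 4² = 16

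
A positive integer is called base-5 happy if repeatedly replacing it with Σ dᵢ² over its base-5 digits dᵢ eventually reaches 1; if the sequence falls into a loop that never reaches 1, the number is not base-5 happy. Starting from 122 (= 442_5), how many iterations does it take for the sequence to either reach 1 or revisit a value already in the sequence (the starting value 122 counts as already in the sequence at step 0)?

7

122 = (4,4,2)_5 → 36
36 = (1,2,1)_5 → 6
6 = (1,1)_5 → 2
2 = (2)_5 → 4
4 = (4)_5 → 16
16 = (3,1)_5 → 10
10 = (2,0)_5 → 4  — 4 repeats.
That took 7 steps.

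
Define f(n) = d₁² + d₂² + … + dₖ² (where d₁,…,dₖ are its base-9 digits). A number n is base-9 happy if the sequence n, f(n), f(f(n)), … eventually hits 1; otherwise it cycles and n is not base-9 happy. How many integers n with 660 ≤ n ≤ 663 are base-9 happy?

2

660: 660 → 74 → 68 → 74  — not base-9 happy
661: 661 → 81 → 1  — base-9 happy
662: 662 → 90 → 2 → 4 → 16 → 50 → 50  — not base-9 happy
663: 663 → 101 → 9 → 1  — base-9 happy
base-9 happy: 661, 663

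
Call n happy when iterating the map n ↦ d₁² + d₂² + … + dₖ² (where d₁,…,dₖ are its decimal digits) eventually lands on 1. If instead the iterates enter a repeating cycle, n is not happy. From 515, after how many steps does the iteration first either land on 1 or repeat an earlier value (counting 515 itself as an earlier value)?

515 → 5² + 1² + 5² = 51
51 → 5² + 1² = 26
26 → 2² + 6² = 40
40 → 4² + 0² = 16
16 → 1² + 6² = 37
37 → 3² + 7² = 58
58 → 5² + 8² = 89
89 → 8² + 9² = 145
145 → 1² + 4² + 5² = 42
42 → 4² + 2² = 20
20 → 2² + 0² = 4
4 → 4² = 16  — 16 repeats.
That took 12 steps.

12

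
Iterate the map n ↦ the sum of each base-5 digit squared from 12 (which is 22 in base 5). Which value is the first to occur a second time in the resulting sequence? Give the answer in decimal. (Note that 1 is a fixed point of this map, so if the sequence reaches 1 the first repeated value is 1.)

12 = (2,2)_5 → 2² + 2² = 8
8 = (1,3)_5 → 1² + 3² = 10
10 = (2,0)_5 → 2² + 0² = 4
4 = (4)_5 → 4² = 16
16 = (3,1)_5 → 3² + 1² = 10  — 10 already appeared earlier.

10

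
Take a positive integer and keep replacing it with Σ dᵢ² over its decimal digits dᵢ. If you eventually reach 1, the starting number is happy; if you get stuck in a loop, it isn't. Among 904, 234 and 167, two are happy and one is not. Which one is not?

904: 904 → 97 → 130 → 10 → 1  — reaches 1 (happy)
234: 234 → 29 → 85 → 89 → 145 → 42 → 20 → 4 → 16 → 37 → 58 → 89  — repeats 89 (not happy)
167: 167 → 86 → 100 → 1  — reaches 1 (happy)

234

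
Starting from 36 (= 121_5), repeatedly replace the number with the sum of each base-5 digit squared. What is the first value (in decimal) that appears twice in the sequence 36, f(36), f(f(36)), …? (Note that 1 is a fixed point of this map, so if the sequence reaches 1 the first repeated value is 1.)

4

36 = (1,2,1)_5 → 1² + 2² + 1² = 1 + 4 + 1 = 6
6 = (1,1)_5 → 1² + 1² = 1 + 1 = 2
2 = (2)_5 → 2² = 4
4 = (4)_5 → 4² = 16
16 = (3,1)_5 → 3² + 1² = 9 + 1 = 10
10 = (2,0)_5 → 2² + 0² = 4 + 0 = 4  — 4 already appeared earlier.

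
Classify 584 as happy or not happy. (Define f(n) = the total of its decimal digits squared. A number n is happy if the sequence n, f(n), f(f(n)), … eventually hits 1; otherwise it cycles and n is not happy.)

not happy

584 → 5² + 8² + 4² = 25 + 64 + 16 = 105
105 → 1² + 0² + 5² = 1 + 0 + 25 = 26
26 → 2² + 6² = 4 + 36 = 40
40 → 4² + 0² = 16 + 0 = 16
16 → 1² + 6² = 1 + 36 = 37
37 → 3² + 7² = 9 + 49 = 58
58 → 5² + 8² = 25 + 64 = 89
89 → 8² + 9² = 64 + 81 = 145
145 → 1² + 4² + 5² = 1 + 16 + 25 = 42
42 → 4² + 2² = 16 + 4 = 20
20 → 2² + 0² = 4 + 0 = 4
4 → 4² = 16  — 16 already seen; the sequence cycles without reaching 1.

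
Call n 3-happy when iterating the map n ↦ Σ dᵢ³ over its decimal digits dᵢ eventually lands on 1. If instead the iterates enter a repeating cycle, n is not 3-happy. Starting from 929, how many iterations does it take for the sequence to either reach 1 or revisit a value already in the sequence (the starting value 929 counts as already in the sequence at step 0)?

8

929 → 9³ + 2³ + 9³ = 729 + 8 + 729 = 1466
1466 → 1³ + 4³ + 6³ + 6³ = 1 + 64 + 216 + 216 = 497
497 → 4³ + 9³ + 7³ = 64 + 729 + 343 = 1136
1136 → 1³ + 1³ + 3³ + 6³ = 1 + 1 + 27 + 216 = 245
245 → 2³ + 4³ + 5³ = 8 + 64 + 125 = 197
197 → 1³ + 9³ + 7³ = 1 + 729 + 343 = 1073
1073 → 1³ + 0³ + 7³ + 3³ = 1 + 0 + 343 + 27 = 371
371 → 3³ + 7³ + 1³ = 27 + 343 + 1 = 371  — 371 repeats.
That took 8 steps.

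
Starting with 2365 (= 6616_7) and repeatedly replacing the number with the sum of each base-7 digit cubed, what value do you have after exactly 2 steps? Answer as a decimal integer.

2365 = (6,6,1,6)_7 → 6³ + 6³ + 1³ + 6³ = 216 + 216 + 1 + 216 = 649
649 = (1,6,1,5)_7 → 1³ + 6³ + 1³ + 5³ = 1 + 216 + 1 + 125 = 343

343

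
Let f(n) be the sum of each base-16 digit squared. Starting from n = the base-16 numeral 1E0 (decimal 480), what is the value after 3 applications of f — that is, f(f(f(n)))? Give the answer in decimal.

181

480 = (1,14,0)_16 → 1² + 14² + 0² = 1 + 196 + 0 = 197
197 = (12,5)_16 → 12² + 5² = 144 + 25 = 169
169 = (10,9)_16 → 10² + 9² = 100 + 81 = 181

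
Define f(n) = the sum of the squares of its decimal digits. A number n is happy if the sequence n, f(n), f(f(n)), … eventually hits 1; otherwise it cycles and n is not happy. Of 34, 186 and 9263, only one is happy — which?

9263

34: 34 → 25 → 29 → 85 → 89 → 145 → 42 → 20 → 4 → 16 → 37 → 58 → 89  — repeats 89 (not happy)
186: 186 → 101 → 2 → 4 → 16 → 37 → 58 → 89 → 145 → 42 → 20 → 4  — repeats 4 (not happy)
9263: 9263 → 130 → 10 → 1  — reaches 1 (happy)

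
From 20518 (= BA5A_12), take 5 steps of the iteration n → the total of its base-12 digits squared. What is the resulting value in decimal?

100

20518 = (11,10,5,10)_12 → 346
346 = (2,4,10)_12 → 120
120 = (10,0)_12 → 100
100 = (8,4)_12 → 80
80 = (6,8)_12 → 100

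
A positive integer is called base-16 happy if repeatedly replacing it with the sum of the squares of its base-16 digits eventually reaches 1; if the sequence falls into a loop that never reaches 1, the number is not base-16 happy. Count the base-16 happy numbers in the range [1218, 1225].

2

1218: 1218 → 164 → 116 → 65 → 17 → 2 → 4 → 16 → 1  (reaches 1)
1219: 1219 → 169 → 181 → 146 → 85 → 50 → 13 → 169  (repeats 169)
1220: 1220 → 176 → 121 → 130 → 68 → 32 → 4 → 16 → 1  (reaches 1)
1221: 1221 → 185 → 202 → 244 → 241 → 226 → 200 → 208 → 169 → 181 → 146 → 85 → 50 → 13 → 169  (repeats 169)
1222: 1222 → 196 → 160 → 100 → 52 → 25 → 82 → 29 → 170 → 200 → 208 → 169 → 181 → 146 → 85 → 50 → 13 → 169  (repeats 169)
1223: 1223 → 209 → 170 → 200 → 208 → 169 → 181 → 146 → 85 → 50 → 13 → 169  (repeats 169)
1224: 1224 → 224 → 196 → 160 → 100 → 52 → 25 → 82 → 29 → 170 → 200 → 208 → 169 → 181 → 146 → 85 → 50 → 13 → 169  (repeats 169)
1225: 1225 → 241 → 226 → 200 → 208 → 169 → 181 → 146 → 85 → 50 → 13 → 169  (repeats 169)
base-16 happy: 1218, 1220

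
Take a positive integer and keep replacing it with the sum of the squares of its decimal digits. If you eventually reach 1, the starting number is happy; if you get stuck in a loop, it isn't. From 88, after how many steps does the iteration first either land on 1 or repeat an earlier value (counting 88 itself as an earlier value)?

15

88 → 8² + 8² = 128
128 → 1² + 2² + 8² = 69
69 → 6² + 9² = 117
117 → 1² + 1² + 7² = 51
51 → 5² + 1² = 26
26 → 2² + 6² = 40
40 → 4² + 0² = 16
16 → 1² + 6² = 37
37 → 3² + 7² = 58
58 → 5² + 8² = 89
89 → 8² + 9² = 145
145 → 1² + 4² + 5² = 42
42 → 4² + 2² = 20
20 → 2² + 0² = 4
4 → 4² = 16  — 16 repeats.
That took 15 steps.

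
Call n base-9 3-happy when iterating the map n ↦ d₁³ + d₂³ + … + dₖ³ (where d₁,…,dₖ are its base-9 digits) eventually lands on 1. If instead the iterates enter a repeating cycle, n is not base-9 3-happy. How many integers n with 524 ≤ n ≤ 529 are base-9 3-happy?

1

524: 524 → 288 → 152 → 856 → 128 → 134 → 638 → 1198 → 470 → 476 → 980 → 540 → 432 → 152  — not base-9 3-happy
525: 525 → 307 → 371 → 197 → 547 → 775 → 127 → 127  — not base-9 3-happy
526: 526 → 344 → 80 → 1024 → 496 → 218 → 232 → 694 → 638 → 1198 → 470 → 476 → 980 → 540 → 432 → 152 → 856 → 128 → 134 → 638  — not base-9 3-happy
527: 527 → 405 → 125 → 577 → 345 → 99 → 9 → 1  — base-9 3-happy
528: 528 → 496 → 218 → 232 → 694 → 638 → 1198 → 470 → 476 → 980 → 540 → 432 → 152 → 856 → 128 → 134 → 638  — not base-9 3-happy
529: 529 → 623 → 567 → 343 → 73 → 513 → 243 → 27 → 27  — not base-9 3-happy
base-9 3-happy: 527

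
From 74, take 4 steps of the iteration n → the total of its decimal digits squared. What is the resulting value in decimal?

74 → 7² + 4² = 49 + 16 = 65
65 → 6² + 5² = 36 + 25 = 61
61 → 6² + 1² = 36 + 1 = 37
37 → 3² + 7² = 9 + 49 = 58

58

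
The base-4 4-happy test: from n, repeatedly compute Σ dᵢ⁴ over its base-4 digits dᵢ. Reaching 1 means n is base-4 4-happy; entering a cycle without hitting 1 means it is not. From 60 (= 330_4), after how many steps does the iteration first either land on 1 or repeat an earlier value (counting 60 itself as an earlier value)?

5

60 = (3,3,0)_4 → 3⁴ + 3⁴ + 0⁴ = 81 + 81 + 0 = 162
162 = (2,2,0,2)_4 → 2⁴ + 2⁴ + 0⁴ + 2⁴ = 16 + 16 + 0 + 16 = 48
48 = (3,0,0)_4 → 3⁴ + 0⁴ + 0⁴ = 81 + 0 + 0 = 81
81 = (1,1,0,1)_4 → 1⁴ + 1⁴ + 0⁴ + 1⁴ = 1 + 1 + 0 + 1 = 3
3 = (3)_4 → 3⁴ = 81  — 81 repeats.
That took 5 steps.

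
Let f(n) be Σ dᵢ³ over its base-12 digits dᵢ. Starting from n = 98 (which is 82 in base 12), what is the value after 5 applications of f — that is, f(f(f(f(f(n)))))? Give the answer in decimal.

1099

98 = (8,2)_12 → 8³ + 2³ = 520
520 = (3,7,4)_12 → 3³ + 7³ + 4³ = 434
434 = (3,0,2)_12 → 3³ + 0³ + 2³ = 35
35 = (2,11)_12 → 2³ + 11³ = 1339
1339 = (9,3,7)_12 → 9³ + 3³ + 7³ = 1099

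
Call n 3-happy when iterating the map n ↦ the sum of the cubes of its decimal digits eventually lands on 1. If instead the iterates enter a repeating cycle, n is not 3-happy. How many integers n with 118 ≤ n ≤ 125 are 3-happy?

1

118: 118 → 514 → 190 → 730 → 370 → 370  (repeats 370)
119: 119 → 731 → 371 → 371  (repeats 371)
120: 120 → 9 → 729 → 1080 → 513 → 153 → 153  (repeats 153)
121: 121 → 10 → 1  (reaches 1)
122: 122 → 17 → 344 → 155 → 251 → 134 → 92 → 737 → 713 → 371 → 371  (repeats 371)
123: 123 → 36 → 243 → 99 → 1458 → 702 → 351 → 153 → 153  (repeats 153)
124: 124 → 73 → 370 → 370  (repeats 370)
125: 125 → 134 → 92 → 737 → 713 → 371 → 371  (repeats 371)
3-happy: 121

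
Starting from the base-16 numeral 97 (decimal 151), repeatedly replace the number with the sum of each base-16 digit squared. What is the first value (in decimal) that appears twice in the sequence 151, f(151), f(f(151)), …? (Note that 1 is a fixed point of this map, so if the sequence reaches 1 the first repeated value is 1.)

1

151 = (9,7)_16 → 130
130 = (8,2)_16 → 68
68 = (4,4)_16 → 32
32 = (2,0)_16 → 4
4 = (4)_16 → 16
16 = (1,0)_16 → 1  — reached the fixed point 1.
1 → 1, so 1 is the first repeated value.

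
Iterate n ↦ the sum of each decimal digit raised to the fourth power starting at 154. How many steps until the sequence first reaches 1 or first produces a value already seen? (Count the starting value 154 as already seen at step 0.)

3

154 → 882
882 → 8208
8208 → 8208  — 8208 repeats.
That took 3 steps.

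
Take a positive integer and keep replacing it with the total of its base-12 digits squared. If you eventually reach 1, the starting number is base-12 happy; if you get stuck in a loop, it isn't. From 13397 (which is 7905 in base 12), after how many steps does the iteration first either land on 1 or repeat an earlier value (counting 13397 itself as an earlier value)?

13

13397 = (7,9,0,5)_12 → 7² + 9² + 0² + 5² = 155
155 = (1,0,11)_12 → 1² + 0² + 11² = 122
122 = (10,2)_12 → 10² + 2² = 104
104 = (8,8)_12 → 8² + 8² = 128
128 = (10,8)_12 → 10² + 8² = 164
164 = (1,1,8)_12 → 1² + 1² + 8² = 66
66 = (5,6)_12 → 5² + 6² = 61
61 = (5,1)_12 → 5² + 1² = 26
26 = (2,2)_12 → 2² + 2² = 8
8 = (8)_12 → 8² = 64
64 = (5,4)_12 → 5² + 4² = 41
41 = (3,5)_12 → 3² + 5² = 34
34 = (2,10)_12 → 2² + 10² = 104  — 104 repeats.
That took 13 steps.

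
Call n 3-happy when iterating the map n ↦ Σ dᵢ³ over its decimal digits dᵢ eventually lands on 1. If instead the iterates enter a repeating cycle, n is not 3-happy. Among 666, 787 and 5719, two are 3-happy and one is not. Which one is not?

666

666: 666 → 648 → 792 → 1080 → 513 → 153 → 153  — repeats 153 (not 3-happy)
787: 787 → 1198 → 1243 → 100 → 1  — reaches 1 (3-happy)
5719: 5719 → 1198 → 1243 → 100 → 1  — reaches 1 (3-happy)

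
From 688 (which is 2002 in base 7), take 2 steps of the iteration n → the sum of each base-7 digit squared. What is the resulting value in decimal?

688 = (2,0,0,2)_7 → 2² + 0² + 0² + 2² = 4 + 0 + 0 + 4 = 8
8 = (1,1)_7 → 1² + 1² = 1 + 1 = 2

2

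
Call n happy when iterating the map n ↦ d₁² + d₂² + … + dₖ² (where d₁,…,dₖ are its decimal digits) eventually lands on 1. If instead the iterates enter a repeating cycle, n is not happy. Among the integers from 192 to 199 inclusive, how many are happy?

2

192: 192 → 86 → 100 → 1  (reaches 1)
193: 193 → 91 → 82 → 68 → 100 → 1  (reaches 1)
194: 194 → 98 → 145 → 42 → 20 → 4 → 16 → 37 → 58 → 89 → 145  (repeats 145)
195: 195 → 107 → 50 → 25 → 29 → 85 → 89 → 145 → 42 → 20 → 4 → 16 → 37 → 58 → 89  (repeats 89)
196: 196 → 118 → 66 → 72 → 53 → 34 → 25 → 29 → 85 → 89 → 145 → 42 → 20 → 4 → 16 → 37 → 58 → 89  (repeats 89)
197: 197 → 131 → 11 → 2 → 4 → 16 → 37 → 58 → 89 → 145 → 42 → 20 → 4  (repeats 4)
198: 198 → 146 → 53 → 34 → 25 → 29 → 85 → 89 → 145 → 42 → 20 → 4 → 16 → 37 → 58 → 89  (repeats 89)
199: 199 → 163 → 46 → 52 → 29 → 85 → 89 → 145 → 42 → 20 → 4 → 16 → 37 → 58 → 89  (repeats 89)
happy: 192, 193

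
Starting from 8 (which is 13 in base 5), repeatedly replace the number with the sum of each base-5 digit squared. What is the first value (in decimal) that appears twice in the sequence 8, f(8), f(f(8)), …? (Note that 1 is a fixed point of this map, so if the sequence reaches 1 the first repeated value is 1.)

8 = (1,3)_5 → 1² + 3² = 1 + 9 = 10
10 = (2,0)_5 → 2² + 0² = 4 + 0 = 4
4 = (4)_5 → 4² = 16
16 = (3,1)_5 → 3² + 1² = 9 + 1 = 10  — 10 already appeared earlier.

10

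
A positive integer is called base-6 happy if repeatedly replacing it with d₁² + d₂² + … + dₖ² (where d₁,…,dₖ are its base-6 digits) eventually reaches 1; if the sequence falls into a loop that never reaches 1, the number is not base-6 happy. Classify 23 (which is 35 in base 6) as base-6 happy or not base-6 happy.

not base-6 happy

23 = (3,5)_6 → 3² + 5² = 34
34 = (5,4)_6 → 5² + 4² = 41
41 = (1,0,5)_6 → 1² + 0² + 5² = 26
26 = (4,2)_6 → 4² + 2² = 20
20 = (3,2)_6 → 3² + 2² = 13
13 = (2,1)_6 → 2² + 1² = 5
5 = (5)_6 → 5² = 25
25 = (4,1)_6 → 4² + 1² = 17
17 = (2,5)_6 → 2² + 5² = 29
29 = (4,5)_6 → 4² + 5² = 41  — 41 already seen; the sequence cycles without reaching 1.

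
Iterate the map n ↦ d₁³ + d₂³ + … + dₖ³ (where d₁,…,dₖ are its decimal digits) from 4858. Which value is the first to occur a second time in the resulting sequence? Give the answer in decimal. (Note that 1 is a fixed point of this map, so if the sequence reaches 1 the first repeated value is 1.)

370

4858 → 4³ + 8³ + 5³ + 8³ = 1213
1213 → 1³ + 2³ + 1³ + 3³ = 37
37 → 3³ + 7³ = 370
370 → 3³ + 7³ + 0³ = 370  — 370 already appeared earlier.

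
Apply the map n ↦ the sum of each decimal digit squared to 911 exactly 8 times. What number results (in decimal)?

911 → 9² + 1² + 1² = 83
83 → 8² + 3² = 73
73 → 7² + 3² = 58
58 → 5² + 8² = 89
89 → 8² + 9² = 145
145 → 1² + 4² + 5² = 42
42 → 4² + 2² = 20
20 → 2² + 0² = 4

4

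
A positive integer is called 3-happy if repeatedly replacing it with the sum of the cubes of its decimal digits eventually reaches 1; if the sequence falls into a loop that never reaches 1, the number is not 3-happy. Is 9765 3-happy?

not 3-happy

9765 → 9³ + 7³ + 6³ + 5³ = 729 + 343 + 216 + 125 = 1413
1413 → 1³ + 4³ + 1³ + 3³ = 1 + 64 + 1 + 27 = 93
93 → 9³ + 3³ = 729 + 27 = 756
756 → 7³ + 5³ + 6³ = 343 + 125 + 216 = 684
684 → 6³ + 8³ + 4³ = 216 + 512 + 64 = 792
792 → 7³ + 9³ + 2³ = 343 + 729 + 8 = 1080
1080 → 1³ + 0³ + 8³ + 0³ = 1 + 0 + 512 + 0 = 513
513 → 5³ + 1³ + 3³ = 125 + 1 + 27 = 153
153 → 1³ + 5³ + 3³ = 1 + 125 + 27 = 153  — 153 already seen; the sequence cycles without reaching 1.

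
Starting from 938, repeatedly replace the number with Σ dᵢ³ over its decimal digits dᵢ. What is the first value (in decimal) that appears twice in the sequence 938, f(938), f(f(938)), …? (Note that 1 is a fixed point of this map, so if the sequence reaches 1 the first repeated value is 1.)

938 → 9³ + 3³ + 8³ = 1268
1268 → 1³ + 2³ + 6³ + 8³ = 737
737 → 7³ + 3³ + 7³ = 713
713 → 7³ + 1³ + 3³ = 371
371 → 3³ + 7³ + 1³ = 371  — 371 already appeared earlier.

371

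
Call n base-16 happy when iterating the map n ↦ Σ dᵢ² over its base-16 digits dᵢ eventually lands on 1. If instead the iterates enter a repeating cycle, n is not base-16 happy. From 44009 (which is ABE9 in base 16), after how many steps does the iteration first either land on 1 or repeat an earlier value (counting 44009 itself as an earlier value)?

9

44009 = (10,11,14,9)_16 → 10² + 11² + 14² + 9² = 100 + 121 + 196 + 81 = 498
498 = (1,15,2)_16 → 1² + 15² + 2² = 1 + 225 + 4 = 230
230 = (14,6)_16 → 14² + 6² = 196 + 36 = 232
232 = (14,8)_16 → 14² + 8² = 196 + 64 = 260
260 = (1,0,4)_16 → 1² + 0² + 4² = 1 + 0 + 16 = 17
17 = (1,1)_16 → 1² + 1² = 1 + 1 = 2
2 = (2)_16 → 2² = 4
4 = (4)_16 → 4² = 16
16 = (1,0)_16 → 1² + 0² = 1 + 0 = 1  — reached 1.
That took 9 steps.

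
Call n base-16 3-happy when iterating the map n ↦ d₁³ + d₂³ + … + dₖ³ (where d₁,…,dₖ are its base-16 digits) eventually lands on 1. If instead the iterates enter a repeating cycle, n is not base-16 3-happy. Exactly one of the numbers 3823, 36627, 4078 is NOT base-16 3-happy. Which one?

36627

3823: 3823 → 8863 → 4120 → 514 → 16 → 1  — reaches 1 (base-16 3-happy)
36627: 36627 → 3915 → 4770 → 1017 → 4131 → 36 → 72 → 576 → 72  — repeats 72 (not base-16 3-happy)
4078: 4078 → 8863 → 4120 → 514 → 16 → 1  — reaches 1 (base-16 3-happy)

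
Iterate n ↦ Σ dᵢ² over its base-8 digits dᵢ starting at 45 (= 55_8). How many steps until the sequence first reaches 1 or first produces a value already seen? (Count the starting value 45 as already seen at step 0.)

45 = (5,5)_8 → 5² + 5² = 50
50 = (6,2)_8 → 6² + 2² = 40
40 = (5,0)_8 → 5² + 0² = 25
25 = (3,1)_8 → 3² + 1² = 10
10 = (1,2)_8 → 1² + 2² = 5
5 = (5)_8 → 5² = 25  — 25 repeats.
That took 6 steps.

6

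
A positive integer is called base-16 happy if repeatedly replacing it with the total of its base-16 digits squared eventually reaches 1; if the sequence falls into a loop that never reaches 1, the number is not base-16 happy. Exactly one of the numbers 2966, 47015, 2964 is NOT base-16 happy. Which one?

2966: 2966 → 238 → 392 → 129 → 65 → 17 → 2 → 4 → 16 → 1  — reaches 1 (base-16 happy)
47015: 47015 → 319 → 235 → 317 → 179 → 130 → 68 → 32 → 4 → 16 → 1  — reaches 1 (base-16 happy)
2964: 2964 → 218 → 269 → 170 → 200 → 208 → 169 → 181 → 146 → 85 → 50 → 13 → 169  — repeats 169 (not base-16 happy)

2964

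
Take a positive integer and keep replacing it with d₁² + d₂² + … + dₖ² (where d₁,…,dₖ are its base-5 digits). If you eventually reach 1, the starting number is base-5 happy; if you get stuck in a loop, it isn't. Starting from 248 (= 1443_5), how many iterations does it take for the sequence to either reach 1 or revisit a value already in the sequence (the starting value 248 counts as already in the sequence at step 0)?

7

248 = (1,4,4,3)_5 → 1² + 4² + 4² + 3² = 1 + 16 + 16 + 9 = 42
42 = (1,3,2)_5 → 1² + 3² + 2² = 1 + 9 + 4 = 14
14 = (2,4)_5 → 2² + 4² = 4 + 16 = 20
20 = (4,0)_5 → 4² + 0² = 16 + 0 = 16
16 = (3,1)_5 → 3² + 1² = 9 + 1 = 10
10 = (2,0)_5 → 2² + 0² = 4 + 0 = 4
4 = (4)_5 → 4² = 16  — 16 repeats.
That took 7 steps.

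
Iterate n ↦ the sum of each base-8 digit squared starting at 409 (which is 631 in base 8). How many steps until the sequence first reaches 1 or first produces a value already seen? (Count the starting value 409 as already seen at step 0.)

409 = (6,3,1)_8 → 46
46 = (5,6)_8 → 61
61 = (7,5)_8 → 74
74 = (1,1,2)_8 → 6
6 = (6)_8 → 36
36 = (4,4)_8 → 32
32 = (4,0)_8 → 16
16 = (2,0)_8 → 4
4 = (4)_8 → 16  — 16 repeats.
That took 9 steps.

9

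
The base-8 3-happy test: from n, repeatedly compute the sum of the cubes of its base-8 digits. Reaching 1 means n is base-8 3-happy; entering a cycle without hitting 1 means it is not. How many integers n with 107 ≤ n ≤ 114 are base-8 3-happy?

1

107: 107 → 153 → 36 → 128 → 8 → 1  — base-8 3-happy
108: 108 → 190 → 567 → 560 → 217 → 55 → 559 → 469 → 476 → 434 → 440 → 559  — not base-8 3-happy
109: 109 → 251 → 397 → 342 → 349 → 277 → 197 → 152 → 35 → 91 → 55 → 559 → 469 → 476 → 434 → 440 → 559  — not base-8 3-happy
110: 110 → 342 → 349 → 277 → 197 → 152 → 35 → 91 → 55 → 559 → 469 → 476 → 434 → 440 → 559  — not base-8 3-happy
111: 111 → 469 → 476 → 434 → 440 → 559 → 469  — not base-8 3-happy
112: 112 → 217 → 55 → 559 → 469 → 476 → 434 → 440 → 559  — not base-8 3-happy
113: 113 → 218 → 62 → 559 → 469 → 476 → 434 → 440 → 559  — not base-8 3-happy
114: 114 → 225 → 92 → 92  — not base-8 3-happy
base-8 3-happy: 107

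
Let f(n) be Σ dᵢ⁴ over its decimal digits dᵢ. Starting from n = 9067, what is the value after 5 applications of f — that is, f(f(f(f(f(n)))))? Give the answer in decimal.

9603

9067 → 9⁴ + 0⁴ + 6⁴ + 7⁴ = 6561 + 0 + 1296 + 2401 = 10258
10258 → 1⁴ + 0⁴ + 2⁴ + 5⁴ + 8⁴ = 1 + 0 + 16 + 625 + 4096 = 4738
4738 → 4⁴ + 7⁴ + 3⁴ + 8⁴ = 256 + 2401 + 81 + 4096 = 6834
6834 → 6⁴ + 8⁴ + 3⁴ + 4⁴ = 1296 + 4096 + 81 + 256 = 5729
5729 → 5⁴ + 7⁴ + 2⁴ + 9⁴ = 625 + 2401 + 16 + 6561 = 9603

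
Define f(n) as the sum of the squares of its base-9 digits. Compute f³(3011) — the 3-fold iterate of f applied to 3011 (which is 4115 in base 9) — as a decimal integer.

53

3011 = (4,1,1,5)_9 → 4² + 1² + 1² + 5² = 43
43 = (4,7)_9 → 4² + 7² = 65
65 = (7,2)_9 → 7² + 2² = 53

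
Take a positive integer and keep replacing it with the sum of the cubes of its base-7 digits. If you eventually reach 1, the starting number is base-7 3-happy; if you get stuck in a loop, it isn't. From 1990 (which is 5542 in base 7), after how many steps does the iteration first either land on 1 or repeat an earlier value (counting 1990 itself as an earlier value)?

1990 = (5,5,4,2)_7 → 5³ + 5³ + 4³ + 2³ = 125 + 125 + 64 + 8 = 322
322 = (6,4,0)_7 → 6³ + 4³ + 0³ = 216 + 64 + 0 = 280
280 = (5,5,0)_7 → 5³ + 5³ + 0³ = 125 + 125 + 0 = 250
250 = (5,0,5)_7 → 5³ + 0³ + 5³ = 125 + 0 + 125 = 250  — 250 repeats.
That took 4 steps.

4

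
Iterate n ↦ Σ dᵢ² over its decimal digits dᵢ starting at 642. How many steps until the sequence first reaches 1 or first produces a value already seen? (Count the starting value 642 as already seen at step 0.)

642 → 6² + 4² + 2² = 36 + 16 + 4 = 56
56 → 5² + 6² = 25 + 36 = 61
61 → 6² + 1² = 36 + 1 = 37
37 → 3² + 7² = 9 + 49 = 58
58 → 5² + 8² = 25 + 64 = 89
89 → 8² + 9² = 64 + 81 = 145
145 → 1² + 4² + 5² = 1 + 16 + 25 = 42
42 → 4² + 2² = 16 + 4 = 20
20 → 2² + 0² = 4 + 0 = 4
4 → 4² = 16
16 → 1² + 6² = 1 + 36 = 37  — 37 repeats.
That took 11 steps.

11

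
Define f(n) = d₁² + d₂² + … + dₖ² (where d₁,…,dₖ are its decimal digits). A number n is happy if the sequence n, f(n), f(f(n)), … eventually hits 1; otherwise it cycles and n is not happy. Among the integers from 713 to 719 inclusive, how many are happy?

713: 713 → 59 → 106 → 37 → 58 → 89 → 145 → 42 → 20 → 4 → 16 → 37  (repeats 37)
714: 714 → 66 → 72 → 53 → 34 → 25 → 29 → 85 → 89 → 145 → 42 → 20 → 4 → 16 → 37 → 58 → 89  (repeats 89)
715: 715 → 75 → 74 → 65 → 61 → 37 → 58 → 89 → 145 → 42 → 20 → 4 → 16 → 37  (repeats 37)
716: 716 → 86 → 100 → 1  (reaches 1)
717: 717 → 99 → 162 → 41 → 17 → 50 → 25 → 29 → 85 → 89 → 145 → 42 → 20 → 4 → 16 → 37 → 58 → 89  (repeats 89)
718: 718 → 114 → 18 → 65 → 61 → 37 → 58 → 89 → 145 → 42 → 20 → 4 → 16 → 37  (repeats 37)
719: 719 → 131 → 11 → 2 → 4 → 16 → 37 → 58 → 89 → 145 → 42 → 20 → 4  (repeats 4)
happy: 716

1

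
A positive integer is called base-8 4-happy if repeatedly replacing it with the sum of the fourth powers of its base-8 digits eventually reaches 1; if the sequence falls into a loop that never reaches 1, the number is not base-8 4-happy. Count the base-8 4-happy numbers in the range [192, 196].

192: 192 → 81 → 18 → 32 → 256 → 256  — not base-8 4-happy
193: 193 → 82 → 33 → 257 → 257  — not base-8 4-happy
194: 194 → 97 → 258 → 272 → 272  — not base-8 4-happy
195: 195 → 162 → 288 → 512 → 1  — base-8 4-happy
196: 196 → 337 → 642 → 33 → 257 → 257  — not base-8 4-happy
base-8 4-happy: 195

1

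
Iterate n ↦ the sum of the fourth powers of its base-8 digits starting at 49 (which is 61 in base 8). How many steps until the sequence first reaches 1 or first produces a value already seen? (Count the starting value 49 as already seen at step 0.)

49 = (6,1)_8 → 6⁴ + 1⁴ = 1297
1297 = (2,4,2,1)_8 → 2⁴ + 4⁴ + 2⁴ + 1⁴ = 289
289 = (4,4,1)_8 → 4⁴ + 4⁴ + 1⁴ = 513
513 = (1,0,0,1)_8 → 1⁴ + 0⁴ + 0⁴ + 1⁴ = 2
2 = (2)_8 → 2⁴ = 16
16 = (2,0)_8 → 2⁴ + 0⁴ = 16  — 16 repeats.
That took 6 steps.

6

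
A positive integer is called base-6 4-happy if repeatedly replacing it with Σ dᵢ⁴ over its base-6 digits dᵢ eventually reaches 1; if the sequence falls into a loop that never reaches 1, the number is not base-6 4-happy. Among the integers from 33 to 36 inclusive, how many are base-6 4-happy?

33: 33 → 706 → 419 → 1332 → 2 → 16 → 272 → 99 → 353 → 963 → 609 → 978 → 338 → 114 → 82 → 273 → 164 → 353  — not base-6 4-happy
34: 34 → 881 → 897 → 962 → 544 → 353 → 963 → 609 → 978 → 338 → 114 → 82 → 273 → 164 → 353  — not base-6 4-happy
35: 35 → 1250 → 1153 → 642 → 1266 → 1251 → 1218 → 1331 → 1251  — not base-6 4-happy
36: 36 → 1  — base-6 4-happy
base-6 4-happy: 36

1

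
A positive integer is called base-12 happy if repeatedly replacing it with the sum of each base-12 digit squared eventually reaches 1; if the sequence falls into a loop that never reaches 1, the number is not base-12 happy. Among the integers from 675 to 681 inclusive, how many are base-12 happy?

1

675: 675 → 89 → 74 → 40 → 25 → 5 → 25  (repeats 25)
676: 676 → 96 → 64 → 41 → 34 → 104 → 128 → 164 → 66 → 61 → 26 → 8 → 64  (repeats 64)
677: 677 → 105 → 145 → 2 → 4 → 16 → 17 → 26 → 8 → 64 → 41 → 34 → 104 → 128 → 164 → 66 → 61 → 26  (repeats 26)
678: 678 → 116 → 145 → 2 → 4 → 16 → 17 → 26 → 8 → 64 → 41 → 34 → 104 → 128 → 164 → 66 → 61 → 26  (repeats 26)
679: 679 → 129 → 181 → 11 → 121 → 101 → 89 → 74 → 40 → 25 → 5 → 25  (repeats 25)
680: 680 → 144 → 1  (reaches 1)
681: 681 → 161 → 27 → 13 → 2 → 4 → 16 → 17 → 26 → 8 → 64 → 41 → 34 → 104 → 128 → 164 → 66 → 61 → 26  (repeats 26)
base-12 happy: 680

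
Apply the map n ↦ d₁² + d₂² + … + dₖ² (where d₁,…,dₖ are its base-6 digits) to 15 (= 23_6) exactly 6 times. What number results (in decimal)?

15 = (2,3)_6 → 2² + 3² = 13
13 = (2,1)_6 → 2² + 1² = 5
5 = (5)_6 → 5² = 25
25 = (4,1)_6 → 4² + 1² = 17
17 = (2,5)_6 → 2² + 5² = 29
29 = (4,5)_6 → 4² + 5² = 41

41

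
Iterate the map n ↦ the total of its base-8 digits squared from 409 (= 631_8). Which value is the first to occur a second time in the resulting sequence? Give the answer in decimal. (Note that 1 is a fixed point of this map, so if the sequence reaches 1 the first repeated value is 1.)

409 = (6,3,1)_8 → 46
46 = (5,6)_8 → 61
61 = (7,5)_8 → 74
74 = (1,1,2)_8 → 6
6 = (6)_8 → 36
36 = (4,4)_8 → 32
32 = (4,0)_8 → 16
16 = (2,0)_8 → 4
4 = (4)_8 → 16  — 16 already appeared earlier.

16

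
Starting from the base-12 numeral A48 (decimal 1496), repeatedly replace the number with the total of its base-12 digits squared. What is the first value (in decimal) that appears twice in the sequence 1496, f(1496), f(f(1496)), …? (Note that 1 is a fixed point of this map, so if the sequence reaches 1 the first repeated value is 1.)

1496 = (10,4,8)_12 → 10² + 4² + 8² = 100 + 16 + 64 = 180
180 = (1,3,0)_12 → 1² + 3² + 0² = 1 + 9 + 0 = 10
10 = (10)_12 → 10² = 100
100 = (8,4)_12 → 8² + 4² = 64 + 16 = 80
80 = (6,8)_12 → 6² + 8² = 36 + 64 = 100  — 100 already appeared earlier.

100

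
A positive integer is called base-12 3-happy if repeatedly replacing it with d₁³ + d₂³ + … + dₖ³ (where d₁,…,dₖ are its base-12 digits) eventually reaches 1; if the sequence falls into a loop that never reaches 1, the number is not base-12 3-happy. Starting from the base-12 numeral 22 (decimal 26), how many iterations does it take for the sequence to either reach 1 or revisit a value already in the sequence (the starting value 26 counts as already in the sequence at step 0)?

14

26 = (2,2)_12 → 2³ + 2³ = 8 + 8 = 16
16 = (1,4)_12 → 1³ + 4³ = 1 + 64 = 65
65 = (5,5)_12 → 5³ + 5³ = 125 + 125 = 250
250 = (1,8,10)_12 → 1³ + 8³ + 10³ = 1 + 512 + 1000 = 1513
1513 = (10,6,1)_12 → 10³ + 6³ + 1³ = 1000 + 216 + 1 = 1217
1217 = (8,5,5)_12 → 8³ + 5³ + 5³ = 512 + 125 + 125 = 762
762 = (5,3,6)_12 → 5³ + 3³ + 6³ = 125 + 27 + 216 = 368
368 = (2,6,8)_12 → 2³ + 6³ + 8³ = 8 + 216 + 512 = 736
736 = (5,1,4)_12 → 5³ + 1³ + 4³ = 125 + 1 + 64 = 190
190 = (1,3,10)_12 → 1³ + 3³ + 10³ = 1 + 27 + 1000 = 1028
1028 = (7,1,8)_12 → 7³ + 1³ + 8³ = 343 + 1 + 512 = 856
856 = (5,11,4)_12 → 5³ + 11³ + 4³ = 125 + 1331 + 64 = 1520
1520 = (10,6,8)_12 → 10³ + 6³ + 8³ = 1000 + 216 + 512 = 1728
1728 = (1,0,0,0)_12 → 1³ + 0³ + 0³ + 0³ = 1 + 0 + 0 + 0 = 1  — reached 1.
That took 14 steps.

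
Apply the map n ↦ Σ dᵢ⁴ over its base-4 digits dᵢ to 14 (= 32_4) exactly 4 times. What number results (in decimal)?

14 = (3,2)_4 → 97
97 = (1,2,0,1)_4 → 18
18 = (1,0,2)_4 → 17
17 = (1,0,1)_4 → 2

2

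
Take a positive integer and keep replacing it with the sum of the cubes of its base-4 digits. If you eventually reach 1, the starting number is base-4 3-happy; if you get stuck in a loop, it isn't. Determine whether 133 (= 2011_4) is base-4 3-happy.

base-4 3-happy

133 = (2,0,1,1)_4 → 2³ + 0³ + 1³ + 1³ = 10
10 = (2,2)_4 → 2³ + 2³ = 16
16 = (1,0,0)_4 → 1³ + 0³ + 0³ = 1  — reached 1.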